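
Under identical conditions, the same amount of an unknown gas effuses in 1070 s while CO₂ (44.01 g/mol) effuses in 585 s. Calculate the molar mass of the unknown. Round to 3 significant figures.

147 g/mol

Since effusion rate ∝ 1/√M, t_X/t_CO₂ = √(M_X/M_CO₂).
1070/585 = 1.829 = √(M_X/44.01)
M_X = 44.01 × 1.829² = 44.01 × 3.345 = 147 g/mol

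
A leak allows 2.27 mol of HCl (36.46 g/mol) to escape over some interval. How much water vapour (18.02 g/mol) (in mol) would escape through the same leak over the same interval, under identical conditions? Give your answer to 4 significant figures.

Graham's law gives rate_H₂O/rate_HCl = √(M_HCl/M_H₂O) = √(36.46/18.02) = √2.023 = 1.422.
So the amount for H₂O is 2.27 × 1.422 = 3.229 mol.

3.229 mol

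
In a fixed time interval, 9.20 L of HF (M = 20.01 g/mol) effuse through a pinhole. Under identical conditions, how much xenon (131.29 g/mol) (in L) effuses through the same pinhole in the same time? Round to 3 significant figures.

From Graham's law, rate_Xe/rate_HF = √(M_HF/M_Xe) = √(20.01/131.29) = √0.1524 = 0.3904.
So the volume for Xe is 9.20 × 0.3904 = 3.59 L.

3.59 L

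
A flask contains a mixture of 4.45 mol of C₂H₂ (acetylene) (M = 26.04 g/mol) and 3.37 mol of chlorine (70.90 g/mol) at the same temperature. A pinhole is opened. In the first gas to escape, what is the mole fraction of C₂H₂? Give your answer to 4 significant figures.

0.6854

Each component's effusion rate ∝ (its partial pressure)·(1/√M) ∝ n_i/√M_i.
So x_C₂H₂ in the escaping gas = (n_C₂H₂/√M_C₂H₂) / Σ(n_i/√M_i)
= (4.45/√26.04) / (4.45/√26.04 + 3.37/√70.90) = 0.8720/(0.8720 + 0.4002) = 0.6854.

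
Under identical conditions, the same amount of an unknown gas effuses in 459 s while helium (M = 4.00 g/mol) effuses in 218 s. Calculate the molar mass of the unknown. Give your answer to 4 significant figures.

Graham's law gives t_X/t_He = √(M_X/M_He).
459/218 = 2.106 = √(M_X/4.00)
M_X = 4.00 × 2.106² = 4.00 × 4.433 = 17.73 g/mol

17.73 g/mol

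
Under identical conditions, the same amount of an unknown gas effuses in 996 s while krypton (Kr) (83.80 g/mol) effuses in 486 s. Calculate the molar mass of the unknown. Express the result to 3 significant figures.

By Graham's law, t_X/t_Kr = √(M_X/M_Kr).
996/486 = 2.049 = √(M_X/83.80)
M_X = 83.80 × 2.049² = 83.80 × 4.200 = 352 g/mol

352 g/mol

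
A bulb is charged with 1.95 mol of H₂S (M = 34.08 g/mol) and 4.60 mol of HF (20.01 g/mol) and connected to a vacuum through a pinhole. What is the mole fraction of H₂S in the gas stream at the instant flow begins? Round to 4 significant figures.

0.2452

Effusion rate of each component ∝ n_i/√M_i (partial pressure × 1/√M).
So x_H₂S in the escaping gas = (n_H₂S/√M_H₂S) / Σ(n_i/√M_i)
= (1.95/√34.08) / (1.95/√34.08 + 4.60/√20.01) = 0.3340/(0.3340 + 1.028) = 0.2452.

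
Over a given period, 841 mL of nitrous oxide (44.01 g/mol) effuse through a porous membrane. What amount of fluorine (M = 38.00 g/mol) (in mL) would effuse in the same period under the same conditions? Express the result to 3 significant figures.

905 mL

By Graham's law, rate_F₂/rate_N₂O = √(M_N₂O/M_F₂) = √(44.01/38.00) = √1.158 = 1.076.
So the volume for F₂ is 841 × 1.076 = 905 mL.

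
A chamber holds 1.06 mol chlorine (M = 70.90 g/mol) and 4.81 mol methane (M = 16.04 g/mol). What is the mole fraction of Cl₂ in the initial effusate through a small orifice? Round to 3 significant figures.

Each component's effusion rate ∝ (its partial pressure)·(1/√M) ∝ n_i/√M_i.
x_Cl₂(eff) = (n_Cl₂/√M_Cl₂) / (n_Cl₂/√M_Cl₂ + n_CH₄/√M_CH₄)
= (1.06/√70.90) / (1.06/√70.90 + 4.81/√16.04) = 0.1259/(0.1259 + 1.201) = 0.0949.

0.0949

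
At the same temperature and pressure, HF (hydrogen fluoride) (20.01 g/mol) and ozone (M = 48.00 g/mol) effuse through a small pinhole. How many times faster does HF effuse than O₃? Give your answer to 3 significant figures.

Using Graham's law: rate_HF/rate_O₃ = √(M_O₃/M_HF) = √(48.00/20.01) = √2.399 = 1.55.

1.55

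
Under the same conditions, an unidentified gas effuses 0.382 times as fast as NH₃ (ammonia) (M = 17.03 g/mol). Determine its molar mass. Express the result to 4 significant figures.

116.7 g/mol

Using Graham's law: rate_X/rate_NH₃ = √(M_NH₃/M_X).
0.382 = √(17.03/M_X)
M_X = 17.03 / 0.382² = 17.03 / 0.1459 = 116.7 g/mol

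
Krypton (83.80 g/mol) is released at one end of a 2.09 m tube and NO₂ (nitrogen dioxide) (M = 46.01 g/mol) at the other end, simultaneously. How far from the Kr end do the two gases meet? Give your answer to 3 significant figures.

The fronts meet when d_Kr + d_NO₂ = L with d_Kr/d_NO₂ = √(M_NO₂/M_Kr) (Graham's law). Here √(M_NO₂/M_Kr) = √(46.01/83.80) = 0.7410.
With d_Kr + d_NO₂ = 2.09 m, d_NO₂ = 2.09/(1 + 0.7410) = 1.200 m.
d_Kr = 2.09 − 1.200 = 0.890 m.

0.890 m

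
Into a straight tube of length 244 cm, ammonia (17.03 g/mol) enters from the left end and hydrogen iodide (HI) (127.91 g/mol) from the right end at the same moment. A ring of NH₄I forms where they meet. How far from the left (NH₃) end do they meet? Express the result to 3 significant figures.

179 cm

Graham's law gives d_NH₃/d_HI = rate_NH₃/rate_HI = √(M_HI/M_NH₃) = √(127.91/17.03) = 2.741.
With d_NH₃ + d_HI = 244 cm, d_HI = 244/(1 + 2.741) = 65.23 cm.
d_NH₃ = 244 − 65.23 = 179 cm.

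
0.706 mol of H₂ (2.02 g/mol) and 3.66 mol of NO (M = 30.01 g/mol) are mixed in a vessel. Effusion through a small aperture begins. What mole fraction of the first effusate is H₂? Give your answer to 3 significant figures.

0.426

The effusion rate of species i is ∝ p_i/√M_i ∝ n_i/√M_i.
x_H₂(eff) = (n_H₂/√M_H₂) / (n_H₂/√M_H₂ + n_NO/√M_NO)
= (0.706/√2.02) / (0.706/√2.02 + 3.66/√30.01) = 0.4967/(0.4967 + 0.6681) = 0.426.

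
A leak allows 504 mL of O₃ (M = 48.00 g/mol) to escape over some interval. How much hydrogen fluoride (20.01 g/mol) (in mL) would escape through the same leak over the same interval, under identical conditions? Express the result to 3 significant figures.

By Graham's law, rate_HF/rate_O₃ = √(M_O₃/M_HF) = √(48.00/20.01) = √2.399 = 1.549.
So the volume for HF is 504 × 1.549 = 781 mL.

781 mL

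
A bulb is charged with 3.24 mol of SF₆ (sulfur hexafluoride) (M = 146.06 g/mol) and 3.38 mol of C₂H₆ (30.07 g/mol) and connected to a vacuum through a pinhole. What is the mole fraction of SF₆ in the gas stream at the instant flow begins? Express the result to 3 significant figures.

Effusion rate of each component ∝ n_i/√M_i (partial pressure × 1/√M).
x_SF₆(eff) = (n_SF₆/√M_SF₆) / (n_SF₆/√M_SF₆ + n_C₂H₆/√M_C₂H₆)
= (3.24/√146.06) / (3.24/√146.06 + 3.38/√30.07) = 0.2681/(0.2681 + 0.6164) = 0.303.

0.303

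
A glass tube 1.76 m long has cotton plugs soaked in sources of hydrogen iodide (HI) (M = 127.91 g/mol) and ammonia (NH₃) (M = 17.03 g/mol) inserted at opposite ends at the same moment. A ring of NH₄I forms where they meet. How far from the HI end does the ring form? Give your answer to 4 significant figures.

0.4705 m

Graham's law gives d_HI/d_NH₃ = rate_HI/rate_NH₃ = √(M_NH₃/M_HI) = √(17.03/127.91) = 0.3649.
With d_HI + d_NH₃ = 1.76 m, d_NH₃ = 1.76/(1 + 0.3649) = 1.289 m.
d_HI = 1.76 − 1.289 = 0.4705 m.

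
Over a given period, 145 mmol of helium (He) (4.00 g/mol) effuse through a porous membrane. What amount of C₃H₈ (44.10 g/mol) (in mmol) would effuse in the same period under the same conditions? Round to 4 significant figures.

Using Graham's law: rate_C₃H₈/rate_He = √(M_He/M_C₃H₈) = √(4.00/44.10) = √0.09070 = 0.3012.
So the amount for C₃H₈ is 145 × 0.3012 = 43.67 mmol.

43.67 mmol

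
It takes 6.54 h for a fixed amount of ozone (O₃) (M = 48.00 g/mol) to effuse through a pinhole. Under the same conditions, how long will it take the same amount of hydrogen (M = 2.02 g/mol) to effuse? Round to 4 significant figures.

Since effusion rate ∝ 1/√M, t_H₂/t_O₃ = √(M_H₂/M_O₃) = √(2.02/48.00) = √0.04208 = 0.2051.
So the time for H₂ is 6.54 × 0.2051 = 1.342 h.

1.342 h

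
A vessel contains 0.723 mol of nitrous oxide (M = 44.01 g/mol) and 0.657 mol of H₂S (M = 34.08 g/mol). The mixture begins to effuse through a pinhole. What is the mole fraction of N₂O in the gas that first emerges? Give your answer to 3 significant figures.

0.492

Each component's effusion rate ∝ (its partial pressure)·(1/√M) ∝ n_i/√M_i.
So x_N₂O in the escaping gas = (n_N₂O/√M_N₂O) / Σ(n_i/√M_i)
= (0.723/√44.01) / (0.723/√44.01 + 0.657/√34.08) = 0.1090/(0.1090 + 0.1125) = 0.492.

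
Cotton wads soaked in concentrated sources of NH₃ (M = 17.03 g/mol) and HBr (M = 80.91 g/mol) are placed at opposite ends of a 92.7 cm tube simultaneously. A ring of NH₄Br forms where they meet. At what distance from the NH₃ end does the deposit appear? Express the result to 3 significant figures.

Distances travelled in equal time are proportional to diffusion rates, so d_NH₃/d_HBr = √(M_HBr/M_NH₃) = √(80.91/17.03) = 2.180.
With d_NH₃ + d_HBr = 92.7 cm, d_HBr = 92.7/(1 + 2.180) = 29.15 cm.
d_NH₃ = 92.7 − 29.15 = 63.5 cm.

63.5 cm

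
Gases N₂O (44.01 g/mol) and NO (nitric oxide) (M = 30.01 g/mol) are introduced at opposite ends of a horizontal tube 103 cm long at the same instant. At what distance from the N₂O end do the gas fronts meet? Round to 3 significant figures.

46.6 cm

The fronts meet when d_N₂O + d_NO = L with d_N₂O/d_NO = √(M_NO/M_N₂O) (Graham's law). Here √(M_NO/M_N₂O) = √(30.01/44.01) = 0.8258.
With d_N₂O + d_NO = 103 cm, d_NO = 103/(1 + 0.8258) = 56.41 cm.
d_N₂O = 103 − 56.41 = 46.6 cm.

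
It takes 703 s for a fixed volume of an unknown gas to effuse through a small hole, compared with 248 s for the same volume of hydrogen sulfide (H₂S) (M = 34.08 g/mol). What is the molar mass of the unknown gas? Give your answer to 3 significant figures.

274 g/mol

By Graham's law, t_X/t_H₂S = √(M_X/M_H₂S).
703/248 = 2.835 = √(M_X/34.08)
M_X = 34.08 × 2.835² = 34.08 × 8.035 = 274 g/mol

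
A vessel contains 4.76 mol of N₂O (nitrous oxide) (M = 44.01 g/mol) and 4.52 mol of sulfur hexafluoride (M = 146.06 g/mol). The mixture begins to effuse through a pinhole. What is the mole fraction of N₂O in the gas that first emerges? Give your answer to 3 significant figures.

0.657

Effusion rate of each component ∝ n_i/√M_i (partial pressure × 1/√M).
Mole fraction of N₂O in the effusate = (n_N₂O/√M_N₂O) / (n_N₂O/√M_N₂O + n_SF₆/√M_SF₆)
= (4.76/√44.01) / (4.76/√44.01 + 4.52/√146.06) = 0.7175/(0.7175 + 0.3740) = 0.657.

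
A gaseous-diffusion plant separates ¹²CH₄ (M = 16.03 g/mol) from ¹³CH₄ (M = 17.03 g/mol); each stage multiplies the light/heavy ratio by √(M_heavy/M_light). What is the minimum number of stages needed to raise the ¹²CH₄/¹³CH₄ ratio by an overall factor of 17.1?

94

Per stage α = (17.03/16.03)^(1/2) = 1.06238^0.5, giving ln α = 0.03026.
Need α^N ≥ 17.1 ⇒ N ≥ ln(17.1) / ln α = 2.839 / 0.03026 = 93.83.
So at least 94 stages are needed.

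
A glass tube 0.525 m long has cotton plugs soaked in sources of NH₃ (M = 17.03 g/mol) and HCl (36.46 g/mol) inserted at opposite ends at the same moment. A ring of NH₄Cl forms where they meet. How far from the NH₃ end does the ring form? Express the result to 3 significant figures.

0.312 m

In equal time, each gas travels a distance ∝ its rate ∝ 1/√M, so d_NH₃/d_HCl = √(M_HCl/M_NH₃) = √(36.46/17.03) = 1.463.
With d_NH₃ + d_HCl = 0.525 m, d_HCl = 0.525/(1 + 1.463) = 0.2131 m.
d_NH₃ = 0.525 − 0.2131 = 0.312 m.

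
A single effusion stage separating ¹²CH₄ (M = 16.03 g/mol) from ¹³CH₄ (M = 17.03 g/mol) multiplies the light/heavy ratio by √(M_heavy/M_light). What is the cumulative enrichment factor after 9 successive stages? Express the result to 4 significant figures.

Each stage multiplies the ratio by α = √(17.03/16.03), so after 9 stages the overall factor is α^9 = (17.03/16.03)^(9/2).
= 1.06238^(9/2) = 1.313.

1.313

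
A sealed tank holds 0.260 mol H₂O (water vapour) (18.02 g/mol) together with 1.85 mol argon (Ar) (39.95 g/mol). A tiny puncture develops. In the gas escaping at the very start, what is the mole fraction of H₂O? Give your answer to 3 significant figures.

Effusion rate of each component ∝ n_i/√M_i (partial pressure × 1/√M).
x_H₂O(eff) = (n_H₂O/√M_H₂O) / (n_H₂O/√M_H₂O + n_Ar/√M_Ar)
= (0.260/√18.02) / (0.260/√18.02 + 1.85/√39.95) = 0.06125/(0.06125 + 0.2927) = 0.173.

0.173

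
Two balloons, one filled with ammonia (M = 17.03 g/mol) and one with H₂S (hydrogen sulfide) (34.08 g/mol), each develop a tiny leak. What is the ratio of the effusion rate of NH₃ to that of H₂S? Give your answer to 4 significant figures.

By Graham's law, rate_NH₃/rate_H₂S = √(M_H₂S/M_NH₃) = √(34.08/17.03) = √2.001 = 1.415.

1.415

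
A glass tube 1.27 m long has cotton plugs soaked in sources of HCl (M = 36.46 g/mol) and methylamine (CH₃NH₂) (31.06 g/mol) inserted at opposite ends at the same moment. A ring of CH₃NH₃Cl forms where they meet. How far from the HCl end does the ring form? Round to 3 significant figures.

0.610 m

Distances travelled in equal time are proportional to diffusion rates, so d_HCl/d_CH₃NH₂ = √(M_CH₃NH₂/M_HCl) = √(31.06/36.46) = 0.9230.
With d_HCl + d_CH₃NH₂ = 1.27 m, d_CH₃NH₂ = 1.27/(1 + 0.9230) = 0.6604 m.
d_HCl = 1.27 − 0.6604 = 0.610 m.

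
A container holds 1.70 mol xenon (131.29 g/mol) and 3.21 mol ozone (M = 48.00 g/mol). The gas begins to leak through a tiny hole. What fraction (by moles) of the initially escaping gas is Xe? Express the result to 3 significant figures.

0.243

Each component's effusion rate ∝ (its partial pressure)·(1/√M) ∝ n_i/√M_i.
So x_Xe in the escaping gas = (n_Xe/√M_Xe) / Σ(n_i/√M_i)
= (1.70/√131.29) / (1.70/√131.29 + 3.21/√48.00) = 0.1484/(0.1484 + 0.4633) = 0.243.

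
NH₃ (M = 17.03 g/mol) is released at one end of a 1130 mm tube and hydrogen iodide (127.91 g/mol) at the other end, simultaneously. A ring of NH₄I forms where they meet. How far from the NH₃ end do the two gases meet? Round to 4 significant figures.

827.9 mm

In equal time, each gas travels a distance ∝ its rate ∝ 1/√M, so d_NH₃/d_HI = √(M_HI/M_NH₃) = √(127.91/17.03) = 2.741.
With d_NH₃ + d_HI = 1130 mm, d_HI = 1130/(1 + 2.741) = 302.1 mm.
d_NH₃ = 1130 − 302.1 = 827.9 mm.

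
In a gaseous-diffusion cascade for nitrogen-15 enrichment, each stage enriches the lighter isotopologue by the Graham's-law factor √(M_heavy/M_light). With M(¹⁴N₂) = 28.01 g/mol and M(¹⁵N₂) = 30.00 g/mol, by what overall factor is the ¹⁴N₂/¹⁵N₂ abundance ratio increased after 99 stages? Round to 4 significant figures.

Overall factor = α^99 with α = √(30.00/28.01), i.e. (30.00/28.01)^(99/2).
= 1.07105^(99/2) = 29.89.

29.89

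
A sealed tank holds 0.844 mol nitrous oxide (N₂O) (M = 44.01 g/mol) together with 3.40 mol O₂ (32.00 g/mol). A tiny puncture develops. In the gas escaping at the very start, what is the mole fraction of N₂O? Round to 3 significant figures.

0.175

The effusion rate of species i is ∝ p_i/√M_i ∝ n_i/√M_i.
So x_N₂O in the escaping gas = (n_N₂O/√M_N₂O) / Σ(n_i/√M_i)
= (0.844/√44.01) / (0.844/√44.01 + 3.40/√32.00) = 0.1272/(0.1272 + 0.6010) = 0.175.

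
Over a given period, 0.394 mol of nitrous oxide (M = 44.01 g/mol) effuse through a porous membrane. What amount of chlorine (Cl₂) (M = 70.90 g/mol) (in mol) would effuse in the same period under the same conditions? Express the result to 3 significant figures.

Graham's law gives rate_Cl₂/rate_N₂O = √(M_N₂O/M_Cl₂) = √(44.01/70.90) = √0.6207 = 0.7879.
So the amount for Cl₂ is 0.394 × 0.7879 = 0.310 mol.

0.310 mol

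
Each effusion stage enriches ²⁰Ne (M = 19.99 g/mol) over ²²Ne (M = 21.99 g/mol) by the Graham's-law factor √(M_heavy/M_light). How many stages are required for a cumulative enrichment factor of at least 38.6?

77

Single-stage factor α = √(21.99/19.99), so ln α = ½ ln(1.10005) = 0.04768.
Need α^N ≥ 38.6 ⇒ N ≥ ln(38.6) / ln α = 3.653 / 0.04768 = 76.62.
So at least 77 stages are needed.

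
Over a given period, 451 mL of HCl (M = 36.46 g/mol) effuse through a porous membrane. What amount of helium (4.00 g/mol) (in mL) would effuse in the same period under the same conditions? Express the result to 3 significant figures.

1360 mL

From Graham's law, rate_He/rate_HCl = √(M_HCl/M_He) = √(36.46/4.00) = √9.115 = 3.019.
So the volume for He is 451 × 3.019 = 1360 mL.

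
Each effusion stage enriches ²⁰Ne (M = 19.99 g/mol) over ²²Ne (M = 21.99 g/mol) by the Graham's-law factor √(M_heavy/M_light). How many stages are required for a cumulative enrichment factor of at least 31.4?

73

Per stage α = (21.99/19.99)^(1/2) = 1.10005^0.5, giving ln α = 0.04768.
Need α^N ≥ 31.4 ⇒ N ≥ ln(31.4) / ln α = 3.447 / 0.04768 = 72.29.
Rounding up, N = 73 stages.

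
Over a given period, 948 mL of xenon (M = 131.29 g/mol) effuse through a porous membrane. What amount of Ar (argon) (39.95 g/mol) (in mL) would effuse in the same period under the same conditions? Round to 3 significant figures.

Using Graham's law: rate_Ar/rate_Xe = √(M_Xe/M_Ar) = √(131.29/39.95) = √3.286 = 1.813.
So the volume for Ar is 948 × 1.813 = 1720 mL.

1720 mL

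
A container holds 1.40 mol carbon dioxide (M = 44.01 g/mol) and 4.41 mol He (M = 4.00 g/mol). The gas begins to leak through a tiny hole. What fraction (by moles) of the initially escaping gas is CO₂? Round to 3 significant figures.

The effusion rate of species i is ∝ p_i/√M_i ∝ n_i/√M_i.
So x_CO₂ in the escaping gas = (n_CO₂/√M_CO₂) / Σ(n_i/√M_i)
= (1.40/√44.01) / (1.40/√44.01 + 4.41/√4.00) = 0.2110/(0.2110 + 2.205) = 0.0873.

0.0873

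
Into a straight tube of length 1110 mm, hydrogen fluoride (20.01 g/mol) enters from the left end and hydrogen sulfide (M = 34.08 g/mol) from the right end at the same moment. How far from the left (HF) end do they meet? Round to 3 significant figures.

628 mm

In equal time, each gas travels a distance ∝ its rate ∝ 1/√M, so d_HF/d_H₂S = √(M_H₂S/M_HF) = √(34.08/20.01) = 1.305.
With d_HF + d_H₂S = 1110 mm, d_H₂S = 1110/(1 + 1.305) = 481.6 mm.
d_HF = 1110 − 481.6 = 628 mm.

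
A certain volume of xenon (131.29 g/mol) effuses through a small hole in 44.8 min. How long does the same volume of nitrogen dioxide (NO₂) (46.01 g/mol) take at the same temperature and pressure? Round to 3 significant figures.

Since effusion rate ∝ 1/√M, t_NO₂/t_Xe = √(M_NO₂/M_Xe) = √(46.01/131.29) = √0.3504 = 0.5920.
So the time for NO₂ is 44.8 × 0.5920 = 26.5 min.

26.5 min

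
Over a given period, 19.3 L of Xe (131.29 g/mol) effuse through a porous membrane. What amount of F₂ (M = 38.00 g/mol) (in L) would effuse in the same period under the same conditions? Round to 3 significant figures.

35.9 L

Using Graham's law: rate_F₂/rate_Xe = √(M_Xe/M_F₂) = √(131.29/38.00) = √3.455 = 1.859.
So the volume for F₂ is 19.3 × 1.859 = 35.9 L.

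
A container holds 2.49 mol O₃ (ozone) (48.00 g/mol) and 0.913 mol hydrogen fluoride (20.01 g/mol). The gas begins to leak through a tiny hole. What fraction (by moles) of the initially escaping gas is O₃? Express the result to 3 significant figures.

The effusion rate of species i is ∝ p_i/√M_i ∝ n_i/√M_i.
x_O₃(eff) = (n_O₃/√M_O₃) / (n_O₃/√M_O₃ + n_HF/√M_HF)
= (2.49/√48.00) / (2.49/√48.00 + 0.913/√20.01) = 0.3594/(0.3594 + 0.2041) = 0.638.

0.638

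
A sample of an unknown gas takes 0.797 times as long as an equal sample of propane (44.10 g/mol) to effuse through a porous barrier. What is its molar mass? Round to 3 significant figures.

By Graham's law, t_X/t_C₃H₈ = √(M_X/M_C₃H₈).
0.797 = √(M_X/44.10)
M_X = 44.10 × 0.797² = 44.10 × 0.6352 = 28.0 g/mol

28.0 g/mol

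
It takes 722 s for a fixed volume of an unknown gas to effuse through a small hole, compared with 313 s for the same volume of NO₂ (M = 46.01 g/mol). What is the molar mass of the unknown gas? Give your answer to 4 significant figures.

Since effusion rate ∝ 1/√M, t_X/t_NO₂ = √(M_X/M_NO₂).
722/313 = 2.307 = √(M_X/46.01)
M_X = 46.01 × 2.307² = 46.01 × 5.321 = 244.8 g/mol

244.8 g/mol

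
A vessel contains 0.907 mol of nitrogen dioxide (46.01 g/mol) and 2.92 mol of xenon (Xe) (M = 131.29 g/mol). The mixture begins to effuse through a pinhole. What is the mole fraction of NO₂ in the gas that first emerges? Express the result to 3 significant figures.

0.344

Effusion rate of each component ∝ n_i/√M_i (partial pressure × 1/√M).
So x_NO₂ in the escaping gas = (n_NO₂/√M_NO₂) / Σ(n_i/√M_i)
= (0.907/√46.01) / (0.907/√46.01 + 2.92/√131.29) = 0.1337/(0.1337 + 0.2548) = 0.344.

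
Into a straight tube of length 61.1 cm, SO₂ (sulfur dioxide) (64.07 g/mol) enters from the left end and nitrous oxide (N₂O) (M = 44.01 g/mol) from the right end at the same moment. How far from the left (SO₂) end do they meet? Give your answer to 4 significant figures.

In equal time, each gas travels a distance ∝ its rate ∝ 1/√M, so d_SO₂/d_N₂O = √(M_N₂O/M_SO₂) = √(44.01/64.07) = 0.8288.
With d_SO₂ + d_N₂O = 61.1 cm, d_N₂O = 61.1/(1 + 0.8288) = 33.41 cm.
d_SO₂ = 61.1 − 33.41 = 27.69 cm.

27.69 cm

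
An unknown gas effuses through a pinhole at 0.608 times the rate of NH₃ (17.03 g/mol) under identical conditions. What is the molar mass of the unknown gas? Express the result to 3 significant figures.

46.1 g/mol

From Graham's law, rate_X/rate_NH₃ = √(M_NH₃/M_X).
0.608 = √(17.03/M_X)
M_X = 17.03 / 0.608² = 17.03 / 0.3697 = 46.1 g/mol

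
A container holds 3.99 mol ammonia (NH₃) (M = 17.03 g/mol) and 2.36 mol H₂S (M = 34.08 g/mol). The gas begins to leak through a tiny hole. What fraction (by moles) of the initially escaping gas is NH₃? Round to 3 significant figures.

The effusion rate of species i is ∝ p_i/√M_i ∝ n_i/√M_i.
x_NH₃(eff) = (n_NH₃/√M_NH₃) / (n_NH₃/√M_NH₃ + n_H₂S/√M_H₂S)
= (3.99/√17.03) / (3.99/√17.03 + 2.36/√34.08) = 0.9669/(0.9669 + 0.4043) = 0.705.

0.705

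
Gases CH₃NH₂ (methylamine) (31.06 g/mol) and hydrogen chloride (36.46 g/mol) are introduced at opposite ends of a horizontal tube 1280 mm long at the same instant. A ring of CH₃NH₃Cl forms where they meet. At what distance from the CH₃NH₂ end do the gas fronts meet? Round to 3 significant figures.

666 mm

The fronts meet when d_CH₃NH₂ + d_HCl = L with d_CH₃NH₂/d_HCl = √(M_HCl/M_CH₃NH₂) (Graham's law). Here √(M_HCl/M_CH₃NH₂) = √(36.46/31.06) = 1.083.
With d_CH₃NH₂ + d_HCl = 1280 mm, d_HCl = 1280/(1 + 1.083) = 614.4 mm.
d_CH₃NH₂ = 1280 − 614.4 = 666 mm.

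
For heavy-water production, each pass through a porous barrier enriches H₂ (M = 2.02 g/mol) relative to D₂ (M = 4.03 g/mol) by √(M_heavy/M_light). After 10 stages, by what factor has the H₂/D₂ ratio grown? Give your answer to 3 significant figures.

Overall factor = α^10 with α = √(4.03/2.02), i.e. (4.03/2.02)^(10/2).
= 1.99505^5 = 31.6.

31.6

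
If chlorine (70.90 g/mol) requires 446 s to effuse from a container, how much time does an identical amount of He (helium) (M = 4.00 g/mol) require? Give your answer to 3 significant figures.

106 s

By Graham's law, t_He/t_Cl₂ = √(M_He/M_Cl₂) = √(4.00/70.90) = √0.05642 = 0.2375.
So the time for He is 446 × 0.2375 = 106 s.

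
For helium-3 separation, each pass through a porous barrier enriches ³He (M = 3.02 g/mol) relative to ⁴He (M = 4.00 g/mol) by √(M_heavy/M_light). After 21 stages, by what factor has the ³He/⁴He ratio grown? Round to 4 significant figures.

Each stage multiplies the ratio by α = √(4.00/3.02), so after 21 stages the overall factor is α^21 = (4.00/3.02)^(21/2).
= 1.32450^(21/2) = 19.12.

19.12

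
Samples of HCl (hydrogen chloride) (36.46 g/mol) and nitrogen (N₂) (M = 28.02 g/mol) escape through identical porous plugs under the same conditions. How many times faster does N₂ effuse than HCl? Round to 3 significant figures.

Graham's law gives rate_N₂/rate_HCl = √(M_HCl/M_N₂) = √(36.46/28.02) = √1.301 = 1.14.

1.14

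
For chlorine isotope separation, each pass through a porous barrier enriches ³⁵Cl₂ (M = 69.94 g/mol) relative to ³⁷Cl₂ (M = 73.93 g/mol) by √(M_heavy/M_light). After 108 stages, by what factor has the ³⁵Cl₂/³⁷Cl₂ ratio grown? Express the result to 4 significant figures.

After 108 stages the ratio has grown by (√(73.93/69.94))^108 = (73.93/69.94)^(108/2).
= 1.05705^54 = 20.00.

20.00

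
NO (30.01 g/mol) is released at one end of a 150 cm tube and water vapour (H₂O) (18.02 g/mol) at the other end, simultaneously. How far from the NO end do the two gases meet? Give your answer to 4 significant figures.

65.49 cm

The fronts meet when d_NO + d_H₂O = L with d_NO/d_H₂O = √(M_H₂O/M_NO) (Graham's law). Here √(M_H₂O/M_NO) = √(18.02/30.01) = 0.7749.
With d_NO + d_H₂O = 150 cm, d_H₂O = 150/(1 + 0.7749) = 84.51 cm.
d_NO = 150 − 84.51 = 65.49 cm.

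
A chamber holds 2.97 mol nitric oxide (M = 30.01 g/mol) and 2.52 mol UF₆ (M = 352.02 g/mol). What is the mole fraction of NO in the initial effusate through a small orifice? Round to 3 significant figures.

Effusion rate of each component ∝ n_i/√M_i (partial pressure × 1/√M).
Mole fraction of NO in the effusate = (n_NO/√M_NO) / (n_NO/√M_NO + n_UF₆/√M_UF₆)
= (2.97/√30.01) / (2.97/√30.01 + 2.52/√352.02) = 0.5422/(0.5422 + 0.1343) = 0.801.

0.801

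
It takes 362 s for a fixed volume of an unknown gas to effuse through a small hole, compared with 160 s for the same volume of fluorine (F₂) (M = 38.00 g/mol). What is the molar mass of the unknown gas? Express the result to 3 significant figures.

195 g/mol

Since effusion rate ∝ 1/√M, t_X/t_F₂ = √(M_X/M_F₂).
362/160 = 2.263 = √(M_X/38.00)
M_X = 38.00 × 2.263² = 38.00 × 5.119 = 195 g/mol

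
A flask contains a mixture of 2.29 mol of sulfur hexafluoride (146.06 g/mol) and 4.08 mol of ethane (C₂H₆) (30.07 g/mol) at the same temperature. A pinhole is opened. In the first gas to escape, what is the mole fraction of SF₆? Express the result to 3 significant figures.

0.203

Each component's effusion rate ∝ (its partial pressure)·(1/√M) ∝ n_i/√M_i.
Mole fraction of SF₆ in the effusate = (n_SF₆/√M_SF₆) / (n_SF₆/√M_SF₆ + n_C₂H₆/√M_C₂H₆)
= (2.29/√146.06) / (2.29/√146.06 + 4.08/√30.07) = 0.1895/(0.1895 + 0.7440) = 0.203.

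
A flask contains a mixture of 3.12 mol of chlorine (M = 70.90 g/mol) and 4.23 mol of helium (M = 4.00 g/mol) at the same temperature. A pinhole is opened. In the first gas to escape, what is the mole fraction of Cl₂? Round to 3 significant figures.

The effusion rate of species i is ∝ p_i/√M_i ∝ n_i/√M_i.
Mole fraction of Cl₂ in the effusate = (n_Cl₂/√M_Cl₂) / (n_Cl₂/√M_Cl₂ + n_He/√M_He)
= (3.12/√70.90) / (3.12/√70.90 + 4.23/√4.00) = 0.3705/(0.3705 + 2.115) = 0.149.

0.149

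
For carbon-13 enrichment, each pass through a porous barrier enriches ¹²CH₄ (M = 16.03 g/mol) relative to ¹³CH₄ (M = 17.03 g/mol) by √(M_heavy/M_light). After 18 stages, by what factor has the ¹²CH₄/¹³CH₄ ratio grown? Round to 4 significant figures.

Overall factor = α^18 with α = √(17.03/16.03), i.e. (17.03/16.03)^(18/2).
= 1.06238^9 = 1.724.

1.724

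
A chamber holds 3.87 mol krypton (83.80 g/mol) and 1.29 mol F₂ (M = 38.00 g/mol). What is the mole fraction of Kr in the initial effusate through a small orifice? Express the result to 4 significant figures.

0.6689

Each component's effusion rate ∝ (its partial pressure)·(1/√M) ∝ n_i/√M_i.
Mole fraction of Kr in the effusate = (n_Kr/√M_Kr) / (n_Kr/√M_Kr + n_F₂/√M_F₂)
= (3.87/√83.80) / (3.87/√83.80 + 1.29/√38.00) = 0.4228/(0.4228 + 0.2093) = 0.6689.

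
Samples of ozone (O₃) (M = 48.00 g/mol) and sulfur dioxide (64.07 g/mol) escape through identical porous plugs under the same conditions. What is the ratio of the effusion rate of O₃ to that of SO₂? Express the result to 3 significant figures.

Using Graham's law: rate_O₃/rate_SO₂ = √(M_SO₂/M_O₃) = √(64.07/48.00) = √1.335 = 1.16.

1.16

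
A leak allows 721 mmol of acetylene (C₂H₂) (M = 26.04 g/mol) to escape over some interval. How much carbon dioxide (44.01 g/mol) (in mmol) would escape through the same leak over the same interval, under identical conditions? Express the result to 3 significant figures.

555 mmol

By Graham's law, rate_CO₂/rate_C₂H₂ = √(M_C₂H₂/M_CO₂) = √(26.04/44.01) = √0.5917 = 0.7692.
So the amount for CO₂ is 721 × 0.7692 = 555 mmol.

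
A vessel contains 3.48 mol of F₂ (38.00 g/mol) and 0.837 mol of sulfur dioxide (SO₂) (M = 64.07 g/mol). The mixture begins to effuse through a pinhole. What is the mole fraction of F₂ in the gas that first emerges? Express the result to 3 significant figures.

Rate_i ∝ x_i/√M_i (Graham's law weighted by mole fraction), so the effusate composition follows n_i/√M_i.
So x_F₂ in the escaping gas = (n_F₂/√M_F₂) / Σ(n_i/√M_i)
= (3.48/√38.00) / (3.48/√38.00 + 0.837/√64.07) = 0.5645/(0.5645 + 0.1046) = 0.844.

0.844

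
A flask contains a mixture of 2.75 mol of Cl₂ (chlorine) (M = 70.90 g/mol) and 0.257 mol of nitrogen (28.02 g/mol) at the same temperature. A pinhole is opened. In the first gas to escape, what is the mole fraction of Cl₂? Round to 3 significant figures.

0.871

Effusion rate of each component ∝ n_i/√M_i (partial pressure × 1/√M).
Mole fraction of Cl₂ in the effusate = (n_Cl₂/√M_Cl₂) / (n_Cl₂/√M_Cl₂ + n_N₂/√M_N₂)
= (2.75/√70.90) / (2.75/√70.90 + 0.257/√28.02) = 0.3266/(0.3266 + 0.04855) = 0.871.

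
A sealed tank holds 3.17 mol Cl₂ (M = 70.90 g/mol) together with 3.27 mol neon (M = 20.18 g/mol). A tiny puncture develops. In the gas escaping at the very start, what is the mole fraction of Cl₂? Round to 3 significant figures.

0.341

Each component's effusion rate ∝ (its partial pressure)·(1/√M) ∝ n_i/√M_i.
Mole fraction of Cl₂ in the effusate = (n_Cl₂/√M_Cl₂) / (n_Cl₂/√M_Cl₂ + n_Ne/√M_Ne)
= (3.17/√70.90) / (3.17/√70.90 + 3.27/√20.18) = 0.3765/(0.3765 + 0.7279) = 0.341.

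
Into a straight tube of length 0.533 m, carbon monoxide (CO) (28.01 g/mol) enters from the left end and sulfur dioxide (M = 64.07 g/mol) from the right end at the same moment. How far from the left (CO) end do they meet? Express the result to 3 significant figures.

0.321 m

Graham's law gives d_CO/d_SO₂ = rate_CO/rate_SO₂ = √(M_SO₂/M_CO) = √(64.07/28.01) = 1.512.
With d_CO + d_SO₂ = 0.533 m, d_SO₂ = 0.533/(1 + 1.512) = 0.2121 m.
d_CO = 0.533 − 0.2121 = 0.321 m.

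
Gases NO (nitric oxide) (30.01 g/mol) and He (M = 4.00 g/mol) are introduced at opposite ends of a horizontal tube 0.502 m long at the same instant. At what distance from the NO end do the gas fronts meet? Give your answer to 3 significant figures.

0.134 m

The fronts meet when d_NO + d_He = L with d_NO/d_He = √(M_He/M_NO) (Graham's law). Here √(M_He/M_NO) = √(4.00/30.01) = 0.3651.
With d_NO + d_He = 0.502 m, d_He = 0.502/(1 + 0.3651) = 0.3677 m.
d_NO = 0.502 − 0.3677 = 0.134 m.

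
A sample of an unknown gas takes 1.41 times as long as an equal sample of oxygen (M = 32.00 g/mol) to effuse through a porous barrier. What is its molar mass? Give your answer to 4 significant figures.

From Graham's law, t_X/t_O₂ = √(M_X/M_O₂).
1.41 = √(M_X/32.00)
M_X = 32.00 × 1.41² = 32.00 × 1.988 = 63.62 g/mol

63.62 g/mol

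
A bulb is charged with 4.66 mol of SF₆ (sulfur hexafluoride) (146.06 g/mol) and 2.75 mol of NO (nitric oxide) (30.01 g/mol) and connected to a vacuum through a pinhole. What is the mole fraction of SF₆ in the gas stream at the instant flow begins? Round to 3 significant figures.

Effusion rate of each component ∝ n_i/√M_i (partial pressure × 1/√M).
So x_SF₆ in the escaping gas = (n_SF₆/√M_SF₆) / Σ(n_i/√M_i)
= (4.66/√146.06) / (4.66/√146.06 + 2.75/√30.01) = 0.3856/(0.3856 + 0.5020) = 0.434.

0.434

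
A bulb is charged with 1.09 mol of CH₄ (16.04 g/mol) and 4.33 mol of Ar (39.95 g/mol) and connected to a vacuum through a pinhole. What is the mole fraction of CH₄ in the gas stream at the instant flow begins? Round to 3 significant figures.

0.284

The effusion rate of species i is ∝ p_i/√M_i ∝ n_i/√M_i.
x_CH₄(eff) = (n_CH₄/√M_CH₄) / (n_CH₄/√M_CH₄ + n_Ar/√M_Ar)
= (1.09/√16.04) / (1.09/√16.04 + 4.33/√39.95) = 0.2722/(0.2722 + 0.6851) = 0.284.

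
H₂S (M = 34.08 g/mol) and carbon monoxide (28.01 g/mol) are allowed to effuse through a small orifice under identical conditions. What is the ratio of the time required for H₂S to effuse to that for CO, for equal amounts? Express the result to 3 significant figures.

1.10

Since effusion rate ∝ 1/√M, t_H₂S/t_CO = √(M_H₂S/M_CO) = √(34.08/28.01) = √1.217 = 1.10.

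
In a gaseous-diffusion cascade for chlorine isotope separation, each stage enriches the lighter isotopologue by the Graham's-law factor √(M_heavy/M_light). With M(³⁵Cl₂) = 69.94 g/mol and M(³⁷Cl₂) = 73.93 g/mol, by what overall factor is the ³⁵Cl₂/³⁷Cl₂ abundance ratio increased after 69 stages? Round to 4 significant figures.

6.781

The single-stage factor is √(M_heavy/M_light), so 69 stages give [√(73.93/69.94)]^69 = (73.93/69.94)^(69/2).
= 1.05705^(69/2) = 6.781.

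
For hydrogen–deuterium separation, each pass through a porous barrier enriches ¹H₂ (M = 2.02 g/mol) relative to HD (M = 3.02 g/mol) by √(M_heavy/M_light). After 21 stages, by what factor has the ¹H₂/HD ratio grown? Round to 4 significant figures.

Each stage multiplies the ratio by α = √(3.02/2.02), so after 21 stages the overall factor is α^21 = (3.02/2.02)^(21/2).
= 1.49505^(21/2) = 68.22.

68.22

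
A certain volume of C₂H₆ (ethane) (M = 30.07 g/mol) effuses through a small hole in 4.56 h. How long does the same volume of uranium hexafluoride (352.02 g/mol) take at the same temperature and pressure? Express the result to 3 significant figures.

15.6 h

From Graham's law, t_UF₆/t_C₂H₆ = √(M_UF₆/M_C₂H₆) = √(352.02/30.07) = √11.71 = 3.422.
So the time for UF₆ is 4.56 × 3.422 = 15.6 h.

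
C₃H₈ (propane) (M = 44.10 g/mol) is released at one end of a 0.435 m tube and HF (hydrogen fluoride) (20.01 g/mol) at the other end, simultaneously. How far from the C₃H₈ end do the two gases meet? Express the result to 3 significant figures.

0.175 m

In equal time, each gas travels a distance ∝ its rate ∝ 1/√M, so d_C₃H₈/d_HF = √(M_HF/M_C₃H₈) = √(20.01/44.10) = 0.6736.
With d_C₃H₈ + d_HF = 0.435 m, d_HF = 0.435/(1 + 0.6736) = 0.2599 m.
d_C₃H₈ = 0.435 − 0.2599 = 0.175 m.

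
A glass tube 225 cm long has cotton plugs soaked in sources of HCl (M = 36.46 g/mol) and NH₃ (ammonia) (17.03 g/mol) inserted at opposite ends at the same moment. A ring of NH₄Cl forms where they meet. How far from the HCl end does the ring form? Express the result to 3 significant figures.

The fronts meet when d_HCl + d_NH₃ = L with d_HCl/d_NH₃ = √(M_NH₃/M_HCl) (Graham's law). Here √(M_NH₃/M_HCl) = √(17.03/36.46) = 0.6834.
With d_HCl + d_NH₃ = 225 cm, d_NH₃ = 225/(1 + 0.6834) = 133.7 cm.
d_HCl = 225 − 133.7 = 91.3 cm.

91.3 cm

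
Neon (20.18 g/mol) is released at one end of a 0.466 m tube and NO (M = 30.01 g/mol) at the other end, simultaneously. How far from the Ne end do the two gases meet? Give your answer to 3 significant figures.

0.256 m

In equal time, each gas travels a distance ∝ its rate ∝ 1/√M, so d_Ne/d_NO = √(M_NO/M_Ne) = √(30.01/20.18) = 1.219.
With d_Ne + d_NO = 0.466 m, d_NO = 0.466/(1 + 1.219) = 0.2100 m.
d_Ne = 0.466 − 0.2100 = 0.256 m.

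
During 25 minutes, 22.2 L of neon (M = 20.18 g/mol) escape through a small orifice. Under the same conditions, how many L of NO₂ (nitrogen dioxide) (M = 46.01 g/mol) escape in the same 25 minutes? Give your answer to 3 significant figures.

14.7 L

Graham's law gives rate_NO₂/rate_Ne = √(M_Ne/M_NO₂) = √(20.18/46.01) = √0.4386 = 0.6623.
So the volume for NO₂ is 22.2 × 0.6623 = 14.7 L.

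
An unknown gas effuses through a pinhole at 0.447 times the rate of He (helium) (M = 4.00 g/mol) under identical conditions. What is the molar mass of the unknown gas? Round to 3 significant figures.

From Graham's law, rate_X/rate_He = √(M_He/M_X).
0.447 = √(4.00/M_X)
M_X = 4.00 / 0.447² = 4.00 / 0.1998 = 20.0 g/mol

20.0 g/mol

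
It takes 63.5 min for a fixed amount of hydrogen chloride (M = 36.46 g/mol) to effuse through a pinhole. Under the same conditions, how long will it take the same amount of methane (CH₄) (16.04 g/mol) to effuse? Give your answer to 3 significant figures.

Since effusion rate ∝ 1/√M, t_CH₄/t_HCl = √(M_CH₄/M_HCl) = √(16.04/36.46) = √0.4399 = 0.6633.
So the time for CH₄ is 63.5 × 0.6633 = 42.1 min.

42.1 min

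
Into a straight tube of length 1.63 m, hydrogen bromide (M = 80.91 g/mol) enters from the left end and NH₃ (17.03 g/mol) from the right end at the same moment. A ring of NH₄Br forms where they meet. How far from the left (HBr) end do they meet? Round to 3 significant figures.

0.513 m

Graham's law gives d_HBr/d_NH₃ = rate_HBr/rate_NH₃ = √(M_NH₃/M_HBr) = √(17.03/80.91) = 0.4588.
With d_HBr + d_NH₃ = 1.63 m, d_NH₃ = 1.63/(1 + 0.4588) = 1.117 m.
d_HBr = 1.63 − 1.117 = 0.513 m.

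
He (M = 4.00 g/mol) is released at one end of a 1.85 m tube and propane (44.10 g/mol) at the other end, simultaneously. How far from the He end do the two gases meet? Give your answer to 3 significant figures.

1.42 m

Graham's law gives d_He/d_C₃H₈ = rate_He/rate_C₃H₈ = √(M_C₃H₈/M_He) = √(44.10/4.00) = 3.320.
With d_He + d_C₃H₈ = 1.85 m, d_C₃H₈ = 1.85/(1 + 3.320) = 0.4282 m.
d_He = 1.85 − 0.4282 = 1.42 m.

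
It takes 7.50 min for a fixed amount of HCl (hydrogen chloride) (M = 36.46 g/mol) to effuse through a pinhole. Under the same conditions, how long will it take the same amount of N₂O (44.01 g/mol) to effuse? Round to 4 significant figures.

Graham's law gives t_N₂O/t_HCl = √(M_N₂O/M_HCl) = √(44.01/36.46) = √1.207 = 1.099.
So the time for N₂O is 7.50 × 1.099 = 8.240 min.

8.240 min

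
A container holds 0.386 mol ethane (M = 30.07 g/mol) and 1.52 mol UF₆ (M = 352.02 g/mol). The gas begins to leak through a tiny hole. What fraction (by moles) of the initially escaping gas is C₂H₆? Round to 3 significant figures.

Effusion rate of each component ∝ n_i/√M_i (partial pressure × 1/√M).
So x_C₂H₆ in the escaping gas = (n_C₂H₆/√M_C₂H₆) / Σ(n_i/√M_i)
= (0.386/√30.07) / (0.386/√30.07 + 1.52/√352.02) = 0.07039/(0.07039 + 0.08101) = 0.465.

0.465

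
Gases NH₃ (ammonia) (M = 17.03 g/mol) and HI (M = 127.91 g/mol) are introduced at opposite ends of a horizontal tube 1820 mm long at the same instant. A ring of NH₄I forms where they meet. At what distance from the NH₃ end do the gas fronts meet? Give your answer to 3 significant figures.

Graham's law gives d_NH₃/d_HI = rate_NH₃/rate_HI = √(M_HI/M_NH₃) = √(127.91/17.03) = 2.741.
With d_NH₃ + d_HI = 1820 mm, d_HI = 1820/(1 + 2.741) = 486.6 mm.
d_NH₃ = 1820 − 486.6 = 1330 mm.

1330 mm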